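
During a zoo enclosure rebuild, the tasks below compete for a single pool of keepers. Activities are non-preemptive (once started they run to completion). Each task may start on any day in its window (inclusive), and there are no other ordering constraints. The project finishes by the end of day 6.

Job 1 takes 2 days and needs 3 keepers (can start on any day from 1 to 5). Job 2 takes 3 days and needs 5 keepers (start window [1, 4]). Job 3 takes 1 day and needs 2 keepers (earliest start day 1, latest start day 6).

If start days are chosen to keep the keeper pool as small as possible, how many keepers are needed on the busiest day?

5

Early-start (Job 1@1, Job 2@1, Job 3@1) gives peak 10: d1:10  d2:8  d3:5  d4:0  d5:0  d6:0.
Shift Job 2→3.
Schedule Job 1@1, Job 2@3, Job 3@1: d1:5  d2:3  d3:5  d4:5  d5:5  d6:0 — peak 5.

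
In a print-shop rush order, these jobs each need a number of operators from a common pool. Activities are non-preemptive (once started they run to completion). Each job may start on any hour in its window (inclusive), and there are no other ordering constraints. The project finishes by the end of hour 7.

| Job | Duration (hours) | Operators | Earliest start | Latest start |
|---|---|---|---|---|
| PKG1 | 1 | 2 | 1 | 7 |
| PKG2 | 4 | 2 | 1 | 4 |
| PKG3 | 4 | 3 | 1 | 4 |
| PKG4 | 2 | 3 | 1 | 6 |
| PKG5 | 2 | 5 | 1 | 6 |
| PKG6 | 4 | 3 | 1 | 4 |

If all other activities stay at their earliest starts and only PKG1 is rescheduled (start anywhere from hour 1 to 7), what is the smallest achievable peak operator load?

16

PKG1@1: h1:18  h2:16  h3:8  h4:8  h5:0  h6:0  h7:0 → peak 18
PKG1@2: h1:16  h2:18  h3:8  h4:8  h5:0  h6:0  h7:0 → peak 18
PKG1@3: h1:16  h2:16  h3:10  h4:8  h5:0  h6:0  h7:0 → peak 16
PKG1@4: h1:16  h2:16  h3:8  h4:10  h5:0  h6:0  h7:0 → peak 16
PKG1@5: h1:16  h2:16  h3:8  h4:8  h5:2  h6:0  h7:0 → peak 16
PKG1@6: h1:16  h2:16  h3:8  h4:8  h5:0  h6:2  h7:0 → peak 16
PKG1@7: h1:16  h2:16  h3:8  h4:8  h5:0  h6:0  h7:2 → peak 16
Best is PKG1@3, peak 16.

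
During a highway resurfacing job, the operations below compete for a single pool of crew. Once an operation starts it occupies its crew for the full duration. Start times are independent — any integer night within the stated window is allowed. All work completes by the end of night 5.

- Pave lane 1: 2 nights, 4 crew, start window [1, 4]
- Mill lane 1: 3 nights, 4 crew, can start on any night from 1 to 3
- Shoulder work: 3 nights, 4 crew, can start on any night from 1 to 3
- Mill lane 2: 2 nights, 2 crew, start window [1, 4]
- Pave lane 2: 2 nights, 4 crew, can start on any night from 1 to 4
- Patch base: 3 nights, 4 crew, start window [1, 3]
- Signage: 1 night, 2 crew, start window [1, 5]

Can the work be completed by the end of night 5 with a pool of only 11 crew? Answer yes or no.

no

Total crew member-nights = 58; over 5 nights the average is 58/5 > 11, so some night must exceed 11.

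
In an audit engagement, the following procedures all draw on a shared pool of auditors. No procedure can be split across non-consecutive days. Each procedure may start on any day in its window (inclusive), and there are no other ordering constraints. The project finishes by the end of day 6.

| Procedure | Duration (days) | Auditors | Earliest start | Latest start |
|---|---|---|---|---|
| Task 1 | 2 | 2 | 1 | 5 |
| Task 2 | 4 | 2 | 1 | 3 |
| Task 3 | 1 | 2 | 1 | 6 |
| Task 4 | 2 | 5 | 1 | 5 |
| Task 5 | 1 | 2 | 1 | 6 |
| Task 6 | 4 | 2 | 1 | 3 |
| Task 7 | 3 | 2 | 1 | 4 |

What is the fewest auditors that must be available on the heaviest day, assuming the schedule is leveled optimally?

8

Early-start (Task 1@1, Task 2@1, Task 3@1, Task 4@1, Task 5@1, Task 6@1, Task 7@1) gives peak 17: d1:17  d2:13  d3:6  d4:4  d5:0  d6:0.
Shift Task 4→5, Task 6→2, Task 7→2.
Schedule Task 1@1, Task 2@1, Task 3@1, Task 4@5, Task 5@1, Task 6@2, Task 7@2: d1:8  d2:8  d3:6  d4:6  d5:7  d6:5 — peak 8.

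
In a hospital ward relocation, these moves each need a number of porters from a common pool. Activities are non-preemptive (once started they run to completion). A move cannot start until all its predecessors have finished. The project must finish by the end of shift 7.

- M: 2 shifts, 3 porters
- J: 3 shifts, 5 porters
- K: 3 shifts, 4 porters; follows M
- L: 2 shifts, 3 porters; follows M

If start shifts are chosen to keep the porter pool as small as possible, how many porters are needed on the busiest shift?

8

Early-start (M@1, J@1, K@3, L@3) gives peak 12: s1:8  s2:8  s3:12  s4:7  s5:4  s6:0  s7:0.
Shift K→4.
Schedule M@1, J@1, K@4, L@3: s1:8  s2:8  s3:8  s4:7  s5:4  s6:4  s7:0 — peak 8.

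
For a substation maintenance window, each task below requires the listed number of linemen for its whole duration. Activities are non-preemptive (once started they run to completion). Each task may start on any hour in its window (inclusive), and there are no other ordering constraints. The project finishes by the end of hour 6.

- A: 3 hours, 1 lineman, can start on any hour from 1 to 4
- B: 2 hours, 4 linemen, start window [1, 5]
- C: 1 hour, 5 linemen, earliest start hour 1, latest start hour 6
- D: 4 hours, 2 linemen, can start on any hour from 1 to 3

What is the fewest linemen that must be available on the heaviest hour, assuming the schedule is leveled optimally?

Early-start (A@1, B@1, C@1, D@1) gives peak 12: h1:12  h2:7  h3:3  h4:2  h5:0  h6:0.
Shift B→4, D→2.
Schedule A@1, B@4, C@1, D@2: h1:6  h2:3  h3:3  h4:6  h5:6  h6:0 — peak 6.

6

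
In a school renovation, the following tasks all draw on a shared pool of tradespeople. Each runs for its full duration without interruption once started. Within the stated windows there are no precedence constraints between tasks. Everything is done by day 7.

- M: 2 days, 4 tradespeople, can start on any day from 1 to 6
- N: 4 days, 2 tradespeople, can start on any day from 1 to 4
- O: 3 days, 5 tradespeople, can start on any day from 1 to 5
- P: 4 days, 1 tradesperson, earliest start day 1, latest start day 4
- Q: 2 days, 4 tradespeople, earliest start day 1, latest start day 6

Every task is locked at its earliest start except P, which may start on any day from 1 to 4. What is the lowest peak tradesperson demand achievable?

P@1: d1:16  d2:16  d3:8  d4:3  d5:0  d6:0  d7:0 → peak 16
P@2: d1:15  d2:16  d3:8  d4:3  d5:1  d6:0  d7:0 → peak 16
P@3: d1:15  d2:15  d3:8  d4:3  d5:1  d6:1  d7:0 → peak 15
P@4: d1:15  d2:15  d3:7  d4:3  d5:1  d6:1  d7:1 → peak 15
Best is P@3, peak 15.

15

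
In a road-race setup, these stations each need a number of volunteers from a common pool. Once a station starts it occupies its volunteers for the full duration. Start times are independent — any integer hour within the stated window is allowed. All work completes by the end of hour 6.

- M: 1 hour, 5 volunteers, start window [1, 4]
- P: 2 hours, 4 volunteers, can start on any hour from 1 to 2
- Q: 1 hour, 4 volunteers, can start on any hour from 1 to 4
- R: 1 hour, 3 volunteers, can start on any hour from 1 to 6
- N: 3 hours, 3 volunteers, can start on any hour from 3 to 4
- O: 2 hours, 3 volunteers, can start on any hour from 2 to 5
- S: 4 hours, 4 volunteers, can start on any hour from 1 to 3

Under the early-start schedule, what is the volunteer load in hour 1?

At early start, hour 1 has: M, P, Q, R, S.
Demand: 5 + 4 + 4 + 3 + 4 = 20.

20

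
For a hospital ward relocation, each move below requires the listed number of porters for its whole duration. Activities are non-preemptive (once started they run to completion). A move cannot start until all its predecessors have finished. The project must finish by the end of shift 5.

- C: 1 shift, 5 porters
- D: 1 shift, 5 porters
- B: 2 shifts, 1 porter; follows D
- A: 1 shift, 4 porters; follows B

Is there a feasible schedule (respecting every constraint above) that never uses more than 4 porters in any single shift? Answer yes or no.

The minimum achievable peak is 5; 4 < 5, so no feasible schedule stays within the cap.

no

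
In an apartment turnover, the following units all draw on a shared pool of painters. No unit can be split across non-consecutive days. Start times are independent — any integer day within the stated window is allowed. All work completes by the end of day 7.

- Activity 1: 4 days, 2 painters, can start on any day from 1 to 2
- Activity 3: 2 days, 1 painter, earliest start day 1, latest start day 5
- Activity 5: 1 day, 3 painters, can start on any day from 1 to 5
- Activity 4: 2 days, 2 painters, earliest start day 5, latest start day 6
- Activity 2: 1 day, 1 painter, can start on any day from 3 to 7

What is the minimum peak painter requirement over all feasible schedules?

3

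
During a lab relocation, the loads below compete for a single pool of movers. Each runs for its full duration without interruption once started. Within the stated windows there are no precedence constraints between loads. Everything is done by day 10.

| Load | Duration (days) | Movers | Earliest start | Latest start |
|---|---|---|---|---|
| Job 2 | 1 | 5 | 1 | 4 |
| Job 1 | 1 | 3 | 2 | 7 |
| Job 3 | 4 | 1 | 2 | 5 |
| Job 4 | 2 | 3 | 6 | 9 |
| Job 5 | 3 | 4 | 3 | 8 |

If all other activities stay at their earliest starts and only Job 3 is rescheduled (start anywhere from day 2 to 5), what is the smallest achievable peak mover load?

5

Job 3@2: d1:5  d2:4  d3:5  d4:5  d5:5  d6:3  d7:3  d8:0  d9:0  d10:0 → peak 5
Job 3@3: d1:5  d2:3  d3:5  d4:5  d5:5  d6:4  d7:3  d8:0  d9:0  d10:0 → peak 5
Job 3@4: d1:5  d2:3  d3:4  d4:5  d5:5  d6:4  d7:4  d8:0  d9:0  d10:0 → peak 5
Job 3@5: d1:5  d2:3  d3:4  d4:4  d5:5  d6:4  d7:4  d8:1  d9:0  d10:0 → peak 5
Best is Job 3@2, peak 5.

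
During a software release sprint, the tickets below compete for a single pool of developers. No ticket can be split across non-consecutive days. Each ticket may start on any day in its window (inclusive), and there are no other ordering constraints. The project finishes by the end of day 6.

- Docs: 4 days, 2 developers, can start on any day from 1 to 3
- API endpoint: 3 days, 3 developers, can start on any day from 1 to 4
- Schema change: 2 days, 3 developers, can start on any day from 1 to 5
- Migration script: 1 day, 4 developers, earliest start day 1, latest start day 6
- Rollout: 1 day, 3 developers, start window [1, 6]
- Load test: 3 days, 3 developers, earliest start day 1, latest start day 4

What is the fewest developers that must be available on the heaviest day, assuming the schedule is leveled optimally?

Early-start (Docs@1, API endpoint@1, Schema change@1, Migration script@1, Rollout@1, Load test@1) gives peak 18: d1:18  d2:11  d3:8  d4:2  d5:0  d6:0.
Shift Migration script→5, Rollout→3, Load test→4.
Schedule Docs@1, API endpoint@1, Schema change@1, Migration script@5, Rollout@3, Load test@4: d1:8  d2:8  d3:8  d4:5  d5:7  d6:3 — peak 8.

8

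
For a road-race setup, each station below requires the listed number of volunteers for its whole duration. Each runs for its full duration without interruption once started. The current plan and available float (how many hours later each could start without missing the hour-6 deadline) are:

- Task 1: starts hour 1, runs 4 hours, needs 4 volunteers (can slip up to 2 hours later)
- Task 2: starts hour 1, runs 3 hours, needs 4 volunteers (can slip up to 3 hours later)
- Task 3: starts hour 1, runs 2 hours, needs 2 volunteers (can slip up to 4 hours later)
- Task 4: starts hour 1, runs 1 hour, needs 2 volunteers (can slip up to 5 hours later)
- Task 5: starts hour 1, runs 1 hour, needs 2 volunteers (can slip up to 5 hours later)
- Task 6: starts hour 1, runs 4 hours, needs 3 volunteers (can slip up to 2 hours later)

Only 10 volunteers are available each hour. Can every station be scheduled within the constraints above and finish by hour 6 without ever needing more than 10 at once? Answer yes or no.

no

The minimum achievable peak is 11; 10 < 11, so no feasible schedule stays within the cap.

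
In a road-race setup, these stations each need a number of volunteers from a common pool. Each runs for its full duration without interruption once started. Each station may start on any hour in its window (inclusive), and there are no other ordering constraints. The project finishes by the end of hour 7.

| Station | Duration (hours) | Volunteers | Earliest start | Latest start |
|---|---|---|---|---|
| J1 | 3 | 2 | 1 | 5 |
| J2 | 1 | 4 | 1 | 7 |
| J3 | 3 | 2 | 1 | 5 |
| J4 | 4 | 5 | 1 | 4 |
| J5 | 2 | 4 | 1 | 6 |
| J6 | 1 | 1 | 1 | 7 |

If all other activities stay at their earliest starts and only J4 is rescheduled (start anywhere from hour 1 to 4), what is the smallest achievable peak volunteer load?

J4@1: h1:18  h2:13  h3:9  h4:5  h5:0  h6:0  h7:0 → peak 18
J4@2: h1:13  h2:13  h3:9  h4:5  h5:5  h6:0  h7:0 → peak 13
J4@3: h1:13  h2:8  h3:9  h4:5  h5:5  h6:5  h7:0 → peak 13
J4@4: h1:13  h2:8  h3:4  h4:5  h5:5  h6:5  h7:5 → peak 13
Best is J4@2, peak 13.

13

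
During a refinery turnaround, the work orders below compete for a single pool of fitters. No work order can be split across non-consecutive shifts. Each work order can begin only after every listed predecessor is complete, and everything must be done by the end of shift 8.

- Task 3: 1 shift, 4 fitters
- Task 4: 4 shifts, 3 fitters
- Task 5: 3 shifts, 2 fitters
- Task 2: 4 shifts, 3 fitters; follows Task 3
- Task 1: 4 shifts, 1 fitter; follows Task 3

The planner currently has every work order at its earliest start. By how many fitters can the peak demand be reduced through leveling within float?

2

Early-start peak: s1:9  s2:9  s3:9  s4:7  s5:4  s6:0  s7:0  s8:0 ⇒ 9.
Leveled (Task 3@1, Task 4@1, Task 5@2, Task 2@5, Task 1@2): s1:7  s2:6  s3:6  s4:6  s5:4  s6:3  s7:3  s8:3 ⇒ 7.
Reduction 9 − 7 = 2.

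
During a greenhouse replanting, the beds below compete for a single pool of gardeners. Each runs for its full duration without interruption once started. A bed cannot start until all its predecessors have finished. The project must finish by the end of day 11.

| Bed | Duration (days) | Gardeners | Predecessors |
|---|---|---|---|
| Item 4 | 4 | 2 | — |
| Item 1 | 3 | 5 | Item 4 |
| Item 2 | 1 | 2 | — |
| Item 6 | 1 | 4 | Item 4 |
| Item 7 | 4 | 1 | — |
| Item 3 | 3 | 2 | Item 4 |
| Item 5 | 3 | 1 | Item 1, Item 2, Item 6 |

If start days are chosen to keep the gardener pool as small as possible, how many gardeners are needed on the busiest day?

5

Early-start (Item 4@1, Item 1@5, Item 2@1, Item 6@5, Item 7@1, Item 3@5, Item 5@8) gives peak 11: d1:5  d2:3  d3:3  d4:3  d5:11  d6:7  d7:7  d8:1  d9:1  d10:1  d11:0.
Shift Item 6→8, Item 3→9, Item 5→9.
Schedule Item 4@1, Item 1@5, Item 2@1, Item 6@8, Item 7@1, Item 3@9, Item 5@9: d1:5  d2:3  d3:3  d4:3  d5:5  d6:5  d7:5  d8:4  d9:3  d10:3  d11:3 — peak 5.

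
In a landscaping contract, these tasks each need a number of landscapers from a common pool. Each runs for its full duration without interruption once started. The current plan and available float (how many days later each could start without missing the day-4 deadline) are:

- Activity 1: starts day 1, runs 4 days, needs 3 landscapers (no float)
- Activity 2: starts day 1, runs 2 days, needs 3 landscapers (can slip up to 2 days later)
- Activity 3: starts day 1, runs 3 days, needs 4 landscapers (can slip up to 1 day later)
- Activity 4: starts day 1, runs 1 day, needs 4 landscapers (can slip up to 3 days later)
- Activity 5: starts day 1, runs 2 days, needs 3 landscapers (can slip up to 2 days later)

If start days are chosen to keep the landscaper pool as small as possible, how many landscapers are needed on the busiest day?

10

Early-start (Activity 1@1, Activity 2@1, Activity 3@1, Activity 4@1, Activity 5@1) gives peak 17: d1:17  d2:13  d3:7  d4:3.
Shift Activity 4→4, Activity 5→3.
Schedule Activity 1@1, Activity 2@1, Activity 3@1, Activity 4@4, Activity 5@3: d1:10  d2:10  d3:10  d4:10 — peak 10.
Total landscaper-days = 40 over 4 days ⇒ peak ≥ ⌈40/4⌉ = 10, so 10 is optimal.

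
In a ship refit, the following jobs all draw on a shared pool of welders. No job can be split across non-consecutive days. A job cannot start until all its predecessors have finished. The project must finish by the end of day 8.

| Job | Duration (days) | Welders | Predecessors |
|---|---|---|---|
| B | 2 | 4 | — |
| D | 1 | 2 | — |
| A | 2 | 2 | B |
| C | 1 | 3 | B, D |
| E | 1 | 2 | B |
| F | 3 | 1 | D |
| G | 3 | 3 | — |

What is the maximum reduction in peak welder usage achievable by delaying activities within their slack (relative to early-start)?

Early-start peak: d1:9  d2:8  d3:11  d4:3  d5:0  d6:0  d7:0  d8:0 ⇒ 11.
Leveled (B@1, D@3, A@3, C@5, E@4, F@5, G@6): d1:4  d2:4  d3:4  d4:4  d5:4  d6:4  d7:4  d8:3 ⇒ 4.
Reduction 11 − 4 = 7.

7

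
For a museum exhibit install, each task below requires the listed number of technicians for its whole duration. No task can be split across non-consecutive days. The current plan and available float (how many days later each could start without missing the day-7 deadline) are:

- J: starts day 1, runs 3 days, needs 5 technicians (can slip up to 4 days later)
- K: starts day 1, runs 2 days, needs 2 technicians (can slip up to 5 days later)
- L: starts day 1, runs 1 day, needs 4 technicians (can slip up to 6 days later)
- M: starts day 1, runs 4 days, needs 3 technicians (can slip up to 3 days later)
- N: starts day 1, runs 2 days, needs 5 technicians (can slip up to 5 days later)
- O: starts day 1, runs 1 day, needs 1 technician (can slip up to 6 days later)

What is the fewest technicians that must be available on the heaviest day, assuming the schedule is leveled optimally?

8

Early-start (J@1, K@1, L@1, M@1, N@1, O@1) gives peak 20: d1:20  d2:15  d3:8  d4:3  d5:0  d6:0  d7:0.
Shift L→4, M→3, N→5.
Schedule J@1, K@1, L@4, M@3, N@5, O@1: d1:8  d2:7  d3:8  d4:7  d5:8  d6:8  d7:0 — peak 8.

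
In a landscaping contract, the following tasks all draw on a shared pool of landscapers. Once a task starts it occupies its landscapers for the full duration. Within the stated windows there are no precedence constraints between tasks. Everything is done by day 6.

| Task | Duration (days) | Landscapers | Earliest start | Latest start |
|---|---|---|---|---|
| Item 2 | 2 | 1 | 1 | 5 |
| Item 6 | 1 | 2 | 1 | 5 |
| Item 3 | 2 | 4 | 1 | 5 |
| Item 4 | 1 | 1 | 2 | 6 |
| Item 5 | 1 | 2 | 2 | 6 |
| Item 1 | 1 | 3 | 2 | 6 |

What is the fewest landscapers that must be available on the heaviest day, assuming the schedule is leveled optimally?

Early-start (Item 2@1, Item 6@1, Item 3@1, Item 4@2, Item 5@2, Item 1@2) gives peak 11: d1:7  d2:11  d3:0  d4:0  d5:0  d6:0.
Shift Item 3→3, Item 1→5.
Schedule Item 2@1, Item 6@1, Item 3@3, Item 4@2, Item 5@2, Item 1@5: d1:3  d2:4  d3:4  d4:4  d5:3  d6:0 — peak 4.

4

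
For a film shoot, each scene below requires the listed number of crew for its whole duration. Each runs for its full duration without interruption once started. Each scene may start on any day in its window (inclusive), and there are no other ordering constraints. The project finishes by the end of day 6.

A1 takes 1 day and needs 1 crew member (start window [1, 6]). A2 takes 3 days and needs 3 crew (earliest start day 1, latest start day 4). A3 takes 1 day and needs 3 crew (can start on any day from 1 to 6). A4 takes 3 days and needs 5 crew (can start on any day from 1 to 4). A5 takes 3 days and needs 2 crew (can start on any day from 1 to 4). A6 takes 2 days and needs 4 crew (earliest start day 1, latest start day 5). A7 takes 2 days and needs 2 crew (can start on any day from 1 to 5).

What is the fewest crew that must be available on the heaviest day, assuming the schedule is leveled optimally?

Early-start (A1@1, A2@1, A3@1, A4@1, A5@1, A6@1, A7@1) gives peak 20: d1:20  d2:16  d3:10  d4:0  d5:0  d6:0.
Shift A4→2, A5→4, A6→5, A7→5.
Schedule A1@1, A2@1, A3@1, A4@2, A5@4, A6@5, A7@5: d1:7  d2:8  d3:8  d4:7  d5:8  d6:8 — peak 8.
Total crew member-days = 46 over 6 days ⇒ peak ≥ ⌈46/6⌉ = 8, so 8 is optimal.

8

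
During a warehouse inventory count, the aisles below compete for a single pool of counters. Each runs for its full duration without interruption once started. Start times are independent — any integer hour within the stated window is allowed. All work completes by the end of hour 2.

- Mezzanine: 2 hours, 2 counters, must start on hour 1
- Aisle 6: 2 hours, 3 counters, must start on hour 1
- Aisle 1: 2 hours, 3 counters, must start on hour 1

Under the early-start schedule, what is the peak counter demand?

Early-start schedule: Mezzanine@1, Aisle 6@1, Aisle 1@1.
Load per hour: hour 1: 8, hour 2: 8.
Peak is 8.

8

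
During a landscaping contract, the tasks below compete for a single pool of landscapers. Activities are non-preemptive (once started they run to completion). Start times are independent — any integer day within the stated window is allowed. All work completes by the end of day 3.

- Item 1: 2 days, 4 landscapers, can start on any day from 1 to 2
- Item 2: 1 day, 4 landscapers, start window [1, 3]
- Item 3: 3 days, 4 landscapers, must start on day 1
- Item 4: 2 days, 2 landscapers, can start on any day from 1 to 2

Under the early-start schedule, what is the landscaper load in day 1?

At early start, day 1 has: Item 1, Item 2, Item 3, Item 4.
Demand: 4 + 4 + 4 + 2 = 14.

14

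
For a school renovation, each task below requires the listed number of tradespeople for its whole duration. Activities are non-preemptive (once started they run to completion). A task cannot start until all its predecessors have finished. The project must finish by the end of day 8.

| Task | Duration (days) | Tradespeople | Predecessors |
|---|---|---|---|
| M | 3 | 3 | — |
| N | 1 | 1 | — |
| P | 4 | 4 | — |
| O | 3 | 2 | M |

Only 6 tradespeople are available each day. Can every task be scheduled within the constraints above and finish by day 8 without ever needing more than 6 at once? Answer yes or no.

Schedule M@1, N@1, P@4, O@4: d1:4  d2:3  d3:3  d4:6  d5:6  d6:6  d7:4  d8:0 — peak 6 ≤ 6.

yes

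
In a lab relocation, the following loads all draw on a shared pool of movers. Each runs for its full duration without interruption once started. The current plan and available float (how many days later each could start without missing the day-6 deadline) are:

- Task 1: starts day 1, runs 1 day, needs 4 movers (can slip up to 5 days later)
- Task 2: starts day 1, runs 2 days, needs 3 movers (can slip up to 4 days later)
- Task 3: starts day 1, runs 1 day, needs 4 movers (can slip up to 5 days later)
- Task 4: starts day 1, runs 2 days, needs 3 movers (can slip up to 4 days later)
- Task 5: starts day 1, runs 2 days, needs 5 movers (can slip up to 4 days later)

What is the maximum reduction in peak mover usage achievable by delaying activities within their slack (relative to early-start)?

13

Early-start peak: d1:19  d2:11  d3:0  d4:0  d5:0  d6:0 ⇒ 19.
Leveled (Task 1@1, Task 2@2, Task 3@4, Task 4@2, Task 5@5): d1:4  d2:6  d3:6  d4:4  d5:5  d6:5 ⇒ 6.
Reduction 19 − 6 = 13.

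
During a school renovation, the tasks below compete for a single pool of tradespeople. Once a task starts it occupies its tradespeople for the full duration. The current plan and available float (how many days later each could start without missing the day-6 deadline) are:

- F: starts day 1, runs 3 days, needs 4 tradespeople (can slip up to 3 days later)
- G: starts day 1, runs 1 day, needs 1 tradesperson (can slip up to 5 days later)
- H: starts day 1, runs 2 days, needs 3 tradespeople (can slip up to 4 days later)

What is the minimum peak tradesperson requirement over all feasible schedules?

Early-start (F@1, G@1, H@1) gives peak 8: d1:8  d2:7  d3:4  d4:0  d5:0  d6:0.
Shift G→4, H→4.
Schedule F@1, G@4, H@4: d1:4  d2:4  d3:4  d4:4  d5:3  d6:0 — peak 4.
Total tradesperson-days = 19 over 6 days ⇒ peak ≥ ⌈19/6⌉ = 4, so 4 is optimal.

4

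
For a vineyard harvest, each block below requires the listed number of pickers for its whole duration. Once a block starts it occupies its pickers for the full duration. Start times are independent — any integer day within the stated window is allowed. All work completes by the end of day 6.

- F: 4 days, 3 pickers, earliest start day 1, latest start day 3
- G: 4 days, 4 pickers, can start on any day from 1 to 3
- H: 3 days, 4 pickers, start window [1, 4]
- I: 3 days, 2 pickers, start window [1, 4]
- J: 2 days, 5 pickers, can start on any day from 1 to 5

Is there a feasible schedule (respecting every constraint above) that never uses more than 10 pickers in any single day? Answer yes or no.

The minimum achievable peak is 11; 10 < 11, so no feasible schedule stays within the cap.

no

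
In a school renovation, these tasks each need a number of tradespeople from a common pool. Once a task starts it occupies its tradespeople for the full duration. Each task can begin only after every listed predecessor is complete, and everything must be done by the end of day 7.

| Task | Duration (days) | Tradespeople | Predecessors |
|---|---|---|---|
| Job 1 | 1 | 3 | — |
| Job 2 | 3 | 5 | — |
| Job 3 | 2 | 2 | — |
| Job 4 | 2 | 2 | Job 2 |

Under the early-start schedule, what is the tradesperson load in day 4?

2

At early start, day 4 has: Job 4.
Demand: 2 = 2.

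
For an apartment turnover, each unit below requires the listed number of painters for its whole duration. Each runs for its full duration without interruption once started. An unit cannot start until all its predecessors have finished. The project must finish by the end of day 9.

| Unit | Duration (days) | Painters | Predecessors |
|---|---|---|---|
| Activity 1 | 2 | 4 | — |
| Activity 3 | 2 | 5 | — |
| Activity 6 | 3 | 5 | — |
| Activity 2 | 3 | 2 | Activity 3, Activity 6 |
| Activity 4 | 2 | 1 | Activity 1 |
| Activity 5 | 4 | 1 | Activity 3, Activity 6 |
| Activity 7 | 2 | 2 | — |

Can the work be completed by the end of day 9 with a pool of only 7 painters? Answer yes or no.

Schedule Activity 1@6, Activity 3@1, Activity 6@3, Activity 2@6, Activity 4@8, Activity 5@6, Activity 7@1: d1:7  d2:7  d3:5  d4:5  d5:5  d6:7  d7:7  d8:4  d9:2 — peak 7 ≤ 7.

yes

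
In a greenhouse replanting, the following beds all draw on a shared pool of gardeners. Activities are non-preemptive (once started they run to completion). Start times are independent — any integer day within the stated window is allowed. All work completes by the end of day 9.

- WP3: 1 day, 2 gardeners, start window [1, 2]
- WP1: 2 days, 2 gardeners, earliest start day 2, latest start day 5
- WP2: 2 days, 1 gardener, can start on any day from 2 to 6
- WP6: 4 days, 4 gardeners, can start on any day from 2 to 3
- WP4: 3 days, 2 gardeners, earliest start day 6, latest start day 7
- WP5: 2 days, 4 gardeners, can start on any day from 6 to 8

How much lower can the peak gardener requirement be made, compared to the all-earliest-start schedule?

1

Early-start peak: d1:2  d2:7  d3:7  d4:4  d5:4  d6:6  d7:6  d8:2  d9:0 ⇒ 7.
Leveled (WP3@1, WP1@2, WP2@4, WP6@2, WP4@6, WP5@6): d1:2  d2:6  d3:6  d4:5  d5:5  d6:6  d7:6  d8:2  d9:0 ⇒ 6.
Reduction 7 − 6 = 1.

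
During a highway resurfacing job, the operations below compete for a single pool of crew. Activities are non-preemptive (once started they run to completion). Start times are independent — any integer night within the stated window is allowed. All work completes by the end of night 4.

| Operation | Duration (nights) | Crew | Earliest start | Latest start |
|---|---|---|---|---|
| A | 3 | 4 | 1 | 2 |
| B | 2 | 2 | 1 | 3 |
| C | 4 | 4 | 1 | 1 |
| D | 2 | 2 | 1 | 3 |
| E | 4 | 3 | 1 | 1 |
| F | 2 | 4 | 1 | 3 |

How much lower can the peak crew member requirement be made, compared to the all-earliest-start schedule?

4

Early-start peak: n1:19  n2:19  n3:11  n4:7 ⇒ 19.
Leveled (A@1, B@1, C@1, D@1, E@1, F@3): n1:15  n2:15  n3:15  n4:11 ⇒ 15.
Reduction 19 − 15 = 4.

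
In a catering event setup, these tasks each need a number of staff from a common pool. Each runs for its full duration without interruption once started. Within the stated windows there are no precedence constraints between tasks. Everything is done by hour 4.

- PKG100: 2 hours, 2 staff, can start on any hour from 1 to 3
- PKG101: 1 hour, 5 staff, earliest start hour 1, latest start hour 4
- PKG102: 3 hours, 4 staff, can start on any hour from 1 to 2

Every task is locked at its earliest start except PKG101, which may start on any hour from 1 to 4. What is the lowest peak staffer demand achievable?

6

PKG101@1: h1:11  h2:6  h3:4  h4:0 → peak 11
PKG101@2: h1:6  h2:11  h3:4  h4:0 → peak 11
PKG101@3: h1:6  h2:6  h3:9  h4:0 → peak 9
PKG101@4: h1:6  h2:6  h3:4  h4:5 → peak 6
Best is PKG101@4, peak 6.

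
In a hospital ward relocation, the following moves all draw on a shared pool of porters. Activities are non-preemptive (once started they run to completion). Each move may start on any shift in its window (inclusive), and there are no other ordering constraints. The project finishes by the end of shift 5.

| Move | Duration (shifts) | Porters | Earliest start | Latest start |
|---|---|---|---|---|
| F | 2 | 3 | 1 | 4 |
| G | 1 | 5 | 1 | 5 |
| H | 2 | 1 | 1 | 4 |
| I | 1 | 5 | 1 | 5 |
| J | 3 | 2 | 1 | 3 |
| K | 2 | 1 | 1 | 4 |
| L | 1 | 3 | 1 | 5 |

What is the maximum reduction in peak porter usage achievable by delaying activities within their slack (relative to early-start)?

Early-start peak: s1:20  s2:7  s3:2  s4:0  s5:0 ⇒ 20.
Leveled (F@1, G@4, H@1, I@5, J@1, K@3, L@3): s1:6  s2:6  s3:6  s4:6  s5:5 ⇒ 6.
Reduction 20 − 6 = 14.

14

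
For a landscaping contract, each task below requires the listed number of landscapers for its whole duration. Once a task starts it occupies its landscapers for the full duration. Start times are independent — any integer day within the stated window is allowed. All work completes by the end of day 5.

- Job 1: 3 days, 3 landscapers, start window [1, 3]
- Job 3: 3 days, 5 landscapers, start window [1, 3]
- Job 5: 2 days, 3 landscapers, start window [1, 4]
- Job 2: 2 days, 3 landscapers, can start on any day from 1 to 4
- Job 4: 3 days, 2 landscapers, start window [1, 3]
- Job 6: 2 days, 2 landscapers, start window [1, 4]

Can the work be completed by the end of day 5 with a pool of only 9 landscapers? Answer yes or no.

Total landscaper-days = 46; over 5 days the average is 46/5 > 9, so some day must exceed 9.

no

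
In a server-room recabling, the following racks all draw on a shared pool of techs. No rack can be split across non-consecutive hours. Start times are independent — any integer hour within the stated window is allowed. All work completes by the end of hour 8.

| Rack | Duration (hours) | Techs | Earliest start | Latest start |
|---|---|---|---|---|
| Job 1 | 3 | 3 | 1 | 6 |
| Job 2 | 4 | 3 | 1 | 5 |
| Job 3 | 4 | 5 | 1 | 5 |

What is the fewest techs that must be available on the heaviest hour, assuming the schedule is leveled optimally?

Early-start (Job 1@1, Job 2@1, Job 3@1) gives peak 11: h1:11  h2:11  h3:11  h4:8  h5:0  h6:0  h7:0  h8:0.
Shift Job 3→5.
Schedule Job 1@1, Job 2@1, Job 3@5: h1:6  h2:6  h3:6  h4:3  h5:5  h6:5  h7:5  h8:5 — peak 6.
Total tech-hours = 41 over 8 hours ⇒ peak ≥ ⌈41/8⌉ = 6, so 6 is optimal.

6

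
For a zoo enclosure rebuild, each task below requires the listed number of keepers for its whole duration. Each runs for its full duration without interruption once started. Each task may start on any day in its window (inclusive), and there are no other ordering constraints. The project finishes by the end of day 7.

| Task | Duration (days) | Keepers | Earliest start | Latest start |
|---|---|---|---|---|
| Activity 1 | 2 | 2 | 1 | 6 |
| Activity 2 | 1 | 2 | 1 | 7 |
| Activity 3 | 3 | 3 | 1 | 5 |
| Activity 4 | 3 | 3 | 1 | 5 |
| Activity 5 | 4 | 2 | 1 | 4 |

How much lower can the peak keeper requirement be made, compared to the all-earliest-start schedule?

7

Early-start peak: d1:12  d2:10  d3:8  d4:2  d5:0  d6:0  d7:0 ⇒ 12.
Leveled (Activity 1@1, Activity 2@1, Activity 3@2, Activity 4@5, Activity 5@3): d1:4  d2:5  d3:5  d4:5  d5:5  d6:5  d7:3 ⇒ 5.
Reduction 12 − 5 = 7.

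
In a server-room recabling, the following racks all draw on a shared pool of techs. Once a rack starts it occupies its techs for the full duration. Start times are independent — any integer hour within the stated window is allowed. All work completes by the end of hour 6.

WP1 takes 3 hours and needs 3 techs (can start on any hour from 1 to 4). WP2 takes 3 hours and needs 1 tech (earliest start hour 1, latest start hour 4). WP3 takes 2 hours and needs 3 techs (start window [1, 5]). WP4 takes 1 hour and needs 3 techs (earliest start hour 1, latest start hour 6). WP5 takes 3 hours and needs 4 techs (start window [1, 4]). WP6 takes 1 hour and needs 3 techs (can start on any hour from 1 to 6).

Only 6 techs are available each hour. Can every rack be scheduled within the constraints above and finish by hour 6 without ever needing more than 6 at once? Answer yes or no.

The minimum achievable peak is 7; 6 < 7, so no feasible schedule stays within the cap.

no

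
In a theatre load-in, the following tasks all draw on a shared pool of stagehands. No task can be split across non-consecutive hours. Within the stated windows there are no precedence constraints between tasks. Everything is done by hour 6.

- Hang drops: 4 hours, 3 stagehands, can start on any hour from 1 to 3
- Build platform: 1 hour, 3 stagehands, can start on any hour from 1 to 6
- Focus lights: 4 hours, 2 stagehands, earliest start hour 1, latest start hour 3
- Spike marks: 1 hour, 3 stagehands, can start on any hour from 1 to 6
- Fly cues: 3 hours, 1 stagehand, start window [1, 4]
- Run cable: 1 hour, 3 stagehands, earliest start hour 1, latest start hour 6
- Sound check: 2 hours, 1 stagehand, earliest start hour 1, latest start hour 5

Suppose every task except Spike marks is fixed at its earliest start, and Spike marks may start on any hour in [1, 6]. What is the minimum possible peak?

Spike marks@1: h1:16  h2:7  h3:6  h4:5  h5:0  h6:0 → peak 16
Spike marks@2: h1:13  h2:10  h3:6  h4:5  h5:0  h6:0 → peak 13
Spike marks@3: h1:13  h2:7  h3:9  h4:5  h5:0  h6:0 → peak 13
Spike marks@4: h1:13  h2:7  h3:6  h4:8  h5:0  h6:0 → peak 13
Spike marks@5: h1:13  h2:7  h3:6  h4:5  h5:3  h6:0 → peak 13
Spike marks@6: h1:13  h2:7  h3:6  h4:5  h5:0  h6:3 → peak 13
Best is Spike marks@2, peak 13.

13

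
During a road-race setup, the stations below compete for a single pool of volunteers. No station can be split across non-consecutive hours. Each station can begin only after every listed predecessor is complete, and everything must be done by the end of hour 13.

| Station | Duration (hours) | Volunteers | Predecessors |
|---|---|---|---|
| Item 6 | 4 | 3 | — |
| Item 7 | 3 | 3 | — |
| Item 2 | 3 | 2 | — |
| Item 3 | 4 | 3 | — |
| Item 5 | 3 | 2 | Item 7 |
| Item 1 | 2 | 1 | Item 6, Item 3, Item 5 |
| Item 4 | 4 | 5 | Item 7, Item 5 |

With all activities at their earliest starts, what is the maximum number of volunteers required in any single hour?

Early-start schedule: Item 6@1, Item 7@1, Item 2@1, Item 3@1, Item 5@4, Item 1@7, Item 4@7.
Load per hour: hour 1: 11, hour 2: 11, hour 3: 11, hour 4: 8, hour 5: 2, hour 6: 2, hour 7: 6, hour 8: 6, hour 9: 5, hour 10: 5, hour 11: 0, hour 12: 0, hour 13: 0.
Peak is 11.

11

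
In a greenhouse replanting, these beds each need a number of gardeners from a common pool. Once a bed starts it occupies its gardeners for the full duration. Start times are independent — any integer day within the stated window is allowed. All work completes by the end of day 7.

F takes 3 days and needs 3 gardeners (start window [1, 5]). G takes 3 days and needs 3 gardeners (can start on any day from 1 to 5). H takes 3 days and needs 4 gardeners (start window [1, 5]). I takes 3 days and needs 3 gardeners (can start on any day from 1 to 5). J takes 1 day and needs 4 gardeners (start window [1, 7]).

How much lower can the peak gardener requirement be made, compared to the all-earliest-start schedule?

Early-start peak: d1:17  d2:13  d3:13  d4:0  d5:0  d6:0  d7:0 ⇒ 17.
Leveled (F@1, G@1, H@4, I@4, J@7): d1:6  d2:6  d3:6  d4:7  d5:7  d6:7  d7:4 ⇒ 7.
Reduction 17 − 7 = 10.

10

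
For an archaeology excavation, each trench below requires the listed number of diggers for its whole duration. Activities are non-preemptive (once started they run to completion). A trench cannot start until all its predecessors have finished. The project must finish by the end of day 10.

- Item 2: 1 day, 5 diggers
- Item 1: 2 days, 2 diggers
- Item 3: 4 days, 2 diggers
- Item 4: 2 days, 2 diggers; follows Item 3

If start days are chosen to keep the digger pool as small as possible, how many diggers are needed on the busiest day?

Early-start (Item 2@1, Item 1@1, Item 3@1, Item 4@5) gives peak 9: d1:9  d2:4  d3:2  d4:2  d5:2  d6:2  d7:0  d8:0  d9:0  d10:0.
Shift Item 1→2, Item 3→2, Item 4→6.
Schedule Item 2@1, Item 1@2, Item 3@2, Item 4@6: d1:5  d2:4  d3:4  d4:2  d5:2  d6:2  d7:2  d8:0  d9:0  d10:0 — peak 5.

5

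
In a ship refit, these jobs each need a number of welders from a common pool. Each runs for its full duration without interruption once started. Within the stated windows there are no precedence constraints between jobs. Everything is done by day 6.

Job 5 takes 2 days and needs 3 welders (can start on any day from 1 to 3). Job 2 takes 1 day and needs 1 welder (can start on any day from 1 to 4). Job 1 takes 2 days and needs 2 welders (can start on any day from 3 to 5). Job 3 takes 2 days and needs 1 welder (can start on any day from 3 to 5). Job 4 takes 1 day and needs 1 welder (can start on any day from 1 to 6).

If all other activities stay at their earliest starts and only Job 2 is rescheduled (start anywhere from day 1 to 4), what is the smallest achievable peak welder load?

4

Job 2@1: d1:5  d2:3  d3:3  d4:3  d5:0  d6:0 → peak 5
Job 2@2: d1:4  d2:4  d3:3  d4:3  d5:0  d6:0 → peak 4
Job 2@3: d1:4  d2:3  d3:4  d4:3  d5:0  d6:0 → peak 4
Job 2@4: d1:4  d2:3  d3:3  d4:4  d5:0  d6:0 → peak 4
Best is Job 2@2, peak 4.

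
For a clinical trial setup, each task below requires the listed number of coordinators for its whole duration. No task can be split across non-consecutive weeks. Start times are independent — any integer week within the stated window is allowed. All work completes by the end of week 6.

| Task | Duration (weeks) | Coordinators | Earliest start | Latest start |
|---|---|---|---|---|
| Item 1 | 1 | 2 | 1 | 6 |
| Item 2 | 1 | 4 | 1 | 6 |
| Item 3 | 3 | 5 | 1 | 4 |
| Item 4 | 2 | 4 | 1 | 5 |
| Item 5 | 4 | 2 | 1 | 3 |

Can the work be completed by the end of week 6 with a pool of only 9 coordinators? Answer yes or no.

yes

Schedule Item 1@1, Item 2@1, Item 3@2, Item 4@5, Item 5@2: w1:6  w2:7  w3:7  w4:7  w5:6  w6:4 — peak 7 ≤ 9.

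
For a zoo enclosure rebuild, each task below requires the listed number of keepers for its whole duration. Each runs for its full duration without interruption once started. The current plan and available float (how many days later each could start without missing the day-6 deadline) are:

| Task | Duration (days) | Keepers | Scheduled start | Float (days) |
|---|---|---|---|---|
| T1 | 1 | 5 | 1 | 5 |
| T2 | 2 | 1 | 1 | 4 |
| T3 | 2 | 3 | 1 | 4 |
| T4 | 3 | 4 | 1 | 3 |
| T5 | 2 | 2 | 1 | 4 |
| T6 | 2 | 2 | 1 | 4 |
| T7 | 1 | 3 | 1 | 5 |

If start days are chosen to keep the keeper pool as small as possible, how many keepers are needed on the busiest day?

7

Early-start (T1@1, T2@1, T3@1, T4@1, T5@1, T6@1, T7@1) gives peak 20: d1:20  d2:12  d3:4  d4:0  d5:0  d6:0.
Shift T3→2, T4→4, T5→2, T6→3, T7→5.
Schedule T1@1, T2@1, T3@2, T4@4, T5@2, T6@3, T7@5: d1:6  d2:6  d3:7  d4:6  d5:7  d6:4 — peak 7.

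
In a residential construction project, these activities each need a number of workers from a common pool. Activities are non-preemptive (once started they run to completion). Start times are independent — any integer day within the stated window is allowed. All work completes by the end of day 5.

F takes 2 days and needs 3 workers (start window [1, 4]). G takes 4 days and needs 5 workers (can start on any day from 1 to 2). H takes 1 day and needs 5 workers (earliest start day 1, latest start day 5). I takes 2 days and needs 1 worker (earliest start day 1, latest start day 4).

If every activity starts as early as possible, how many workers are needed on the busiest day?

14

Early-start schedule: F@1, G@1, H@1, I@1.
Load per day: day 1: 14, day 2: 9, day 3: 5, day 4: 5, day 5: 0.
Peak is 14.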